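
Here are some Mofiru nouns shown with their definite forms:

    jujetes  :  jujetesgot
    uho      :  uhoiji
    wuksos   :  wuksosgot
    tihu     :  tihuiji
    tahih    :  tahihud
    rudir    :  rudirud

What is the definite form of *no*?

noiji

The suffix is conditioned by the final sound: -got when the stem ends in a sibilant (*jujetes*, *wuksos*); -ud when the stem ends in a non-sibilant consonant (*tahih*, *rudir*); -iji when the stem ends in a vowel (*uho*, *tihu*).
*no* — final sound /o/ (a vowel) → -iji → *noiji*.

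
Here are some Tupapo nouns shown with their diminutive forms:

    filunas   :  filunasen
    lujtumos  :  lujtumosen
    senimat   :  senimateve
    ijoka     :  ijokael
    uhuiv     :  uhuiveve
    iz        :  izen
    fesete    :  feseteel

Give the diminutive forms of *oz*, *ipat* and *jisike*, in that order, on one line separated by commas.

The suffix is conditioned by the final sound: -en when the stem ends in a sibilant (*filunas*, *lujtumos*, *iz*); -eve when the stem ends in a non-sibilant consonant (*senimat*, *uhuiv*); -el when the stem ends in a vowel (*ijoka*, *fesete*).
*oz*: final sound = /z/, a sibilant → -en → *ozen*.
The final sound of *ipat* is /t/, which is a non-sibilant consonant, so the suffix is -eve, giving *ipateve*.
Since the final sound of *jisike* is /e/ (a vowel), it takes -el, giving *jisikeel*.

ozen, ipateve, jisikeel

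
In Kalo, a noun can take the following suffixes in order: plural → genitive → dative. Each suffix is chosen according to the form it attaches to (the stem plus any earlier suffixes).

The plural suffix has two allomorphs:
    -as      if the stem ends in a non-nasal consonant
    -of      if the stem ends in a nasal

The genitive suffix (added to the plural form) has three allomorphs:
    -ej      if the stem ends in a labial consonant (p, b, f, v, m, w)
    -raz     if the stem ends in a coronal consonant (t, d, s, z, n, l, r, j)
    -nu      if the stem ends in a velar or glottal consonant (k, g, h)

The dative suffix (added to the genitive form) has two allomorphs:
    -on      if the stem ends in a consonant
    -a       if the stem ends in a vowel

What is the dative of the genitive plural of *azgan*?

*azgan*: final consonant = /n/, a nasal → -of → *azganof*.
Since the final consonant of the plural form *azganof* is /f/ (labial), it takes -ej, giving *azganofej*.
Since the final sound of the genitive form *azganofej* is /j/ (a consonant), it takes -on, giving *azganofejon*.

azganofejon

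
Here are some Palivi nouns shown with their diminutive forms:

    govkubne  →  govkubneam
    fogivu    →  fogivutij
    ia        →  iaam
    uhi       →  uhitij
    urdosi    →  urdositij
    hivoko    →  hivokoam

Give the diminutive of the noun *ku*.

kutij

Looking at the last vowel of each stem: -tij when the last vowel of the stem is a high vowel (*fogivu*, *uhi*, *urdosi*); -am when the last vowel of the stem is a non-high vowel (*govkubne*, *ia*, *hivoko*).
The last vowel of *ku* is /u/, which is a high vowel, so the suffix is -tij, giving *kutij*.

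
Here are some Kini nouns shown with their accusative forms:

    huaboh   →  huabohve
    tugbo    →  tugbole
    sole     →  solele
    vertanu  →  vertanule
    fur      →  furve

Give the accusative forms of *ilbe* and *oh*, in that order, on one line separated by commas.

The suffix is conditioned by the final sound: -ve when the stem ends in a consonant (*huaboh*, *fur*); -le when the stem ends in a vowel (*tugbo*, *sole*, *vertanu*).
*ilbe*: final sound = /e/, a vowel → -le → *ilbele*.
The final sound of *oh* is /h/, which is a consonant, so the suffix is -ve, giving *ohve*.

ilbele, ohve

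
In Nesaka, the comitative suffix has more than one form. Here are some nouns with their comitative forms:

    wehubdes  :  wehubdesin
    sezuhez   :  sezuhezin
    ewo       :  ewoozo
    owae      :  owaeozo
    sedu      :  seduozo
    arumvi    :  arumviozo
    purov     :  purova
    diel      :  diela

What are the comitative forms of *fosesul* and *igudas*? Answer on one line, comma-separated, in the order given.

fosesula, igudasin

Looking at the final sound of each stem: -in when the stem ends in a sibilant (*wehubdes*, *sezuhez*); -a when the stem ends in a non-sibilant consonant (*purov*, *diel*); -ozo when the stem ends in a vowel (*ewo*, *owae*, *sedu*, *arumvi*).
Since the final sound of *fosesul* is /l/ (a non-sibilant consonant), it takes -a, giving *fosesula*.
The final sound of *igudas* is /s/, which is a sibilant, so the suffix is -in, giving *igudasin*.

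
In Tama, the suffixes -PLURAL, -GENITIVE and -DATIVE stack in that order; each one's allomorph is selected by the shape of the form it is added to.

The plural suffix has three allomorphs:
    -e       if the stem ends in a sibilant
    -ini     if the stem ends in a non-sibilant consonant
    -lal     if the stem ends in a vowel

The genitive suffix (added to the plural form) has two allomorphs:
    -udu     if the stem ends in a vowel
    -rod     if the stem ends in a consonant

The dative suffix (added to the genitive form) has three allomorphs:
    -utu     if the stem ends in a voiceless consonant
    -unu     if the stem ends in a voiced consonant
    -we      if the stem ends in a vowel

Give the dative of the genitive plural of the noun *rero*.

Since the final sound of *rero* is /o/ (a vowel), it takes -lal, giving *rerolal*.
The plural form *rerolal*: final sound = /l/, a consonant → -rod → *rerolalrod*.
The genitive form *rerolalrod*: final sound = /d/, a voiced consonant → -unu → *rerolalrodunu*.

rerolalrodunu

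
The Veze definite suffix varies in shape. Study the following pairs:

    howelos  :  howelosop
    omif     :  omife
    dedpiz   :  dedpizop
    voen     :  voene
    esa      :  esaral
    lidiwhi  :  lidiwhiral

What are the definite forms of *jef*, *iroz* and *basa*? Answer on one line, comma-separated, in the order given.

The pattern is sibilance of the final sound: -op when the stem ends in a sibilant (*howelos*, *dedpiz*); -e when the stem ends in a non-sibilant consonant (*omif*, *voen*); -ral when the stem ends in a vowel (*esa*, *lidiwhi*).
The final sound of *jef* is /f/, which is a non-sibilant consonant, so the suffix is -e, giving *jefe*.
The final sound of *iroz* is /z/, which is a sibilant, so the suffix is -op, giving *irozop*.
The final sound of *basa* is /a/, which is a vowel, so the suffix is -ral, giving *basaral*.

jefe, irozop, basaral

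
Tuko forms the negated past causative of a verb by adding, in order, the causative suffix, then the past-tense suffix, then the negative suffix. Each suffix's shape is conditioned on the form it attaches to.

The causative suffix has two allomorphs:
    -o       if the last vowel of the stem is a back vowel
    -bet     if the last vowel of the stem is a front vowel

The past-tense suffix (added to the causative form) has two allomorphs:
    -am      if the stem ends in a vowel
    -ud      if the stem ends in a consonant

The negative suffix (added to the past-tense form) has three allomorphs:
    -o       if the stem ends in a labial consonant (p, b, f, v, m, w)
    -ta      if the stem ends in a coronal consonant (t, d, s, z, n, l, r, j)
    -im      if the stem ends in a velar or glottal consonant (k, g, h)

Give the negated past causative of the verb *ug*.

ugoamo

*ug*: last vowel = /u/, a back vowel → -o → *ugo*.
The causative form *ugo*: final sound = /o/, a vowel → -am → *ugoam*.
The past-tense form *ugoam* — final consonant /m/ (labial) → -o → *ugoamo*.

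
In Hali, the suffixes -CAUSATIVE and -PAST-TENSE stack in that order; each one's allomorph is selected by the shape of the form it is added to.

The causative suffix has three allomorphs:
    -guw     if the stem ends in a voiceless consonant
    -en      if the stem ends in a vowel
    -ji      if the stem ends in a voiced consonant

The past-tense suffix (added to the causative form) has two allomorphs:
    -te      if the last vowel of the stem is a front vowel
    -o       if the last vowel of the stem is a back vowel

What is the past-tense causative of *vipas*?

vipasguwo

Since the final sound of *vipas* is /s/ (a voiceless consonant), it takes -guw, giving *vipasguw*.
The causative form *vipasguw*: last vowel = /u/, a back vowel → -o → *vipasguwo*.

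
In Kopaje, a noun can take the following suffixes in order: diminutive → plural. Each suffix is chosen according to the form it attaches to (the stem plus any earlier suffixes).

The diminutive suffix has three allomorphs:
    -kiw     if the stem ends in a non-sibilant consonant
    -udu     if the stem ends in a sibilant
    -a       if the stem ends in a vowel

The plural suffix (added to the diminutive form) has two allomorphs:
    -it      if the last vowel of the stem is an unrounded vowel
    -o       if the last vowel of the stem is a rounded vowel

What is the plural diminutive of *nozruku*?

nozrukuait

The final sound of *nozruku* is /u/, which is a vowel, so the diminutive suffix is -a, giving *nozrukua*.
The diminutive form *nozrukua*: last vowel = /a/, an unrounded vowel → -it → *nozrukuait*.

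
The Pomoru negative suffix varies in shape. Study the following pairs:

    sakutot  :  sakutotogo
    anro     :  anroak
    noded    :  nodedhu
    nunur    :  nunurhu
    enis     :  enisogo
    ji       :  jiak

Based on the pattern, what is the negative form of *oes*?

oesogo

The pattern is voicing of the final sound: -ogo when the stem ends in a voiceless consonant (*sakutot*, *enis*); -hu when the stem ends in a voiced consonant (*noded*, *nunur*); -ak when the stem ends in a vowel (*anro*, *ji*).
The final sound of *oes* is /s/, which is a voiceless consonant, so the suffix is -ogo, giving *oesogo*.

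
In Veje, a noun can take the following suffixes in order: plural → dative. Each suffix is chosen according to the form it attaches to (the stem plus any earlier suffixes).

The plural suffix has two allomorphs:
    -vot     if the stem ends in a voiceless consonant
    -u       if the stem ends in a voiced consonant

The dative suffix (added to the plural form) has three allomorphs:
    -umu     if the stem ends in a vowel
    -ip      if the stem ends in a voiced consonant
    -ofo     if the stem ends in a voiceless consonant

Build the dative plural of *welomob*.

welomobuumu

The final consonant of *welomob* is /b/, which is voiced, so the plural suffix is -u, giving *welomobu*.
Since the final sound of the plural form *welomobu* is /u/ (a vowel), it takes -umu, giving *welomobuumu*.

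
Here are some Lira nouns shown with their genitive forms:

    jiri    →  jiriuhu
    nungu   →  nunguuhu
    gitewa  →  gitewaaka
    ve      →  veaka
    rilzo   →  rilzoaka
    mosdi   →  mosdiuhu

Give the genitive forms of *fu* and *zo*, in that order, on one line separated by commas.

The suffix is conditioned by the last vowel: -uhu when the last vowel of the stem is a high vowel (*jiri*, *nungu*, *mosdi*); -aka when the last vowel of the stem is a non-high vowel (*gitewa*, *ve*, *rilzo*).
*fu*: last vowel = /u/, a high vowel → -uhu → *fuuhu*.
*zo* — last vowel /o/ (a non-high vowel) → -aka → *zoaka*.

fuuhu, zoaka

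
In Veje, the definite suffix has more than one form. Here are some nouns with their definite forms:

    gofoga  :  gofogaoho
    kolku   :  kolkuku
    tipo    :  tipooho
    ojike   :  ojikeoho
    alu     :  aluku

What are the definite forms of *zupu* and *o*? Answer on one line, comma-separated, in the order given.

zupuku, ooho

The pattern is height harmony: -ku when the last vowel of the stem is a high vowel (*kolku*, *alu*); -oho when the last vowel of the stem is a non-high vowel (*gofoga*, *tipo*, *ojike*).
Since the last vowel of *zupu* is /u/ (a high vowel), it takes -ku, giving *zupuku*.
Since the last vowel of *o* is /o/ (a non-high vowel), it takes -oho, giving *ooho*.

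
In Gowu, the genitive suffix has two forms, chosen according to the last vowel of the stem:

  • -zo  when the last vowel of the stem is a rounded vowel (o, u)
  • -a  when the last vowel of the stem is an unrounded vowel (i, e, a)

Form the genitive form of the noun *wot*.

wotzo

Since the last vowel of *wot* is /o/ (a rounded vowel), it takes -zo, giving *wotzo*.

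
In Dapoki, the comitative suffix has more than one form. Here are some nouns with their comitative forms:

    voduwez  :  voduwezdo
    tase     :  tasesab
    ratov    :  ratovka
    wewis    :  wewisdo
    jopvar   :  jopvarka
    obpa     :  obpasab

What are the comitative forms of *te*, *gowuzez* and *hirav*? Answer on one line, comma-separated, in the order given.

The pattern is sibilance of the final sound: -do when the stem ends in a sibilant (*voduwez*, *wewis*); -ka when the stem ends in a non-sibilant consonant (*ratov*, *jopvar*); -sab when the stem ends in a vowel (*tase*, *obpa*).
The final sound of *te* is /e/, which is a vowel, so the suffix is -sab, giving *tesab*.
The final sound of *gowuzez* is /z/, which is a sibilant, so the suffix is -do, giving *gowuzezdo*.
*hirav*: final sound = /v/, a non-sibilant consonant → -ka → *hiravka*.

tesab, gowuzezdo, hiravka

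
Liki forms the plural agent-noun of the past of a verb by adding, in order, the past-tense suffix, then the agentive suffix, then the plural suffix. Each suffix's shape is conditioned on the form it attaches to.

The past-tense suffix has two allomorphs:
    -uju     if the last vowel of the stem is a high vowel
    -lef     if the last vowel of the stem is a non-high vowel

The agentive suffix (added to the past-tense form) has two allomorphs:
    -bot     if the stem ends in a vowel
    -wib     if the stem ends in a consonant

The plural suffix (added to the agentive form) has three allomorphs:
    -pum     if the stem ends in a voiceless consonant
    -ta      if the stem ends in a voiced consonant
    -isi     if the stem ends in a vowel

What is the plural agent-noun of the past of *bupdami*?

*bupdami* — last vowel /i/ (a high vowel) → -uju → *bupdamiuju*.
Since the final sound of the past-tense form *bupdamiuju* is /u/ (a vowel), it takes -bot, giving *bupdamiujubot*.
The agentive form *bupdamiujubot* — final sound /t/ (a voiceless consonant) → -pum → *bupdamiujubotpum*.

bupdamiujubotpum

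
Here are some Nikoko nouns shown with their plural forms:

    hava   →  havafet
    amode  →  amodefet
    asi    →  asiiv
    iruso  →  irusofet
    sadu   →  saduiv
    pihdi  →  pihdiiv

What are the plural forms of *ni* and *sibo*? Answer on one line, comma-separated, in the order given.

niiv, sibofet

The pattern is height harmony: -iv when the last vowel of the stem is a high vowel (*asi*, *sadu*, *pihdi*); -fet when the last vowel of the stem is a non-high vowel (*hava*, *amode*, *iruso*).
The last vowel of *ni* is /i/, which is a high vowel, so the suffix is -iv, giving *niiv*.
*sibo*: last vowel = /o/, a non-high vowel → -fet → *sibofet*.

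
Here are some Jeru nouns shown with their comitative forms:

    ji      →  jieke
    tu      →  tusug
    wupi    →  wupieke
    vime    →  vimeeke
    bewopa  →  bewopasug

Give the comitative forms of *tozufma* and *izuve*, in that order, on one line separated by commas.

Looking at the last vowel of each stem: -eke when the last vowel of the stem is a front vowel (*ji*, *wupi*, *vime*); -sug when the last vowel of the stem is a back vowel (*tu*, *bewopa*).
*tozufma*: last vowel = /a/, a back vowel → -sug → *tozufmasug*.
Since the last vowel of *izuve* is /e/ (a front vowel), it takes -eke, giving *izuveeke*.

tozufmasug, izuveeke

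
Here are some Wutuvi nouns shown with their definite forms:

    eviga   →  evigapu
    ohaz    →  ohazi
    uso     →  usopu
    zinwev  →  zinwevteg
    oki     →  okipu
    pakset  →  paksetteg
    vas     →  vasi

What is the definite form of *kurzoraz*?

Looking at the final sound of each stem: -i when the stem ends in a sibilant (*ohaz*, *vas*); -teg when the stem ends in a non-sibilant consonant (*zinwev*, *pakset*); -pu when the stem ends in a vowel (*eviga*, *uso*, *oki*).
The final sound of *kurzoraz* is /z/, which is a sibilant, so the suffix is -i, giving *kurzorazi*.

kurzorazi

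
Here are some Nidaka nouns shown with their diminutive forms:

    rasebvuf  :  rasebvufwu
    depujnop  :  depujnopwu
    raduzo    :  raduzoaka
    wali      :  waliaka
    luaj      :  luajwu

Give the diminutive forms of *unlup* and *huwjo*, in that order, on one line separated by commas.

unlupwu, huwjoaka

The alternation tracks the final sound of the stem — -wu when the stem ends in a consonant (*rasebvuf*, *depujnop*, *luaj*); -aka when the stem ends in a vowel (*raduzo*, *wali*).
The final sound of *unlup* is /p/, which is a consonant, so the suffix is -wu, giving *unlupwu*.
*huwjo*: final sound = /o/, a vowel → -aka → *huwjoaka*.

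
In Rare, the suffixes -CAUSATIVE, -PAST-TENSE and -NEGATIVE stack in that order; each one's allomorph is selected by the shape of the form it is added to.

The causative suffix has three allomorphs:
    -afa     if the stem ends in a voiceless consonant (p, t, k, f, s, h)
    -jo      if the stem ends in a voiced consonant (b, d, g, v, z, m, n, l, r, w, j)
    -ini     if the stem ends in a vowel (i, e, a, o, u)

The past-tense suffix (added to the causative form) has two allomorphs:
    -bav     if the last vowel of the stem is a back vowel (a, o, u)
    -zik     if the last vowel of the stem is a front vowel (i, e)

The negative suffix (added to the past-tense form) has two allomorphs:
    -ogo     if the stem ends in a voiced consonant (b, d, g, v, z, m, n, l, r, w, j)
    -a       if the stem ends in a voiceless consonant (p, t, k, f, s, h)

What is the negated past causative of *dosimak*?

dosimakafabavogo

*dosimak* — final sound /k/ (a voiceless consonant) → -afa → *dosimakafa*.
The causative form *dosimakafa* — last vowel /a/ (a back vowel) → -bav → *dosimakafabav*.
Since the final consonant of the past-tense form *dosimakafabav* is /v/ (voiced), it takes -ogo, giving *dosimakafabavogo*.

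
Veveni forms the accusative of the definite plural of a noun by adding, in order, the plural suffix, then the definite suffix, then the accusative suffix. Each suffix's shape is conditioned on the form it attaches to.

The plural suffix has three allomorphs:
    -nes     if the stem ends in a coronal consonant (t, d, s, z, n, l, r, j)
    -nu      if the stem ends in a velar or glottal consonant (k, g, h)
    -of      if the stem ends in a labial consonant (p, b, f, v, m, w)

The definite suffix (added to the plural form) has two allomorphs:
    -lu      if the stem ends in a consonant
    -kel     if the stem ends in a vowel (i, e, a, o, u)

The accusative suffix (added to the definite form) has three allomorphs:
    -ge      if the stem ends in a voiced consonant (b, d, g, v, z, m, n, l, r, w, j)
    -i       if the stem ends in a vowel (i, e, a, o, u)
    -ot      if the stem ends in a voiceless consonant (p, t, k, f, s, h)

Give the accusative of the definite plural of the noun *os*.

*os* — final consonant /s/ (coronal) → -nes → *osnes*.
Since the final sound of the plural form *osnes* is /s/ (a consonant), it takes -lu, giving *osneslu*.
Since the final sound of the definite form *osneslu* is /u/ (a vowel), it takes -i, giving *osneslui*.

osneslui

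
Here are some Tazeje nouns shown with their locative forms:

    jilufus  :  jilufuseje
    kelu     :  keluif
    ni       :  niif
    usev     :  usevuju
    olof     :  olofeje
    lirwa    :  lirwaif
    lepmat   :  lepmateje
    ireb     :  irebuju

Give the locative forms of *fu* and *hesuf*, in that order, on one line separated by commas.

fuif, hesufeje

The suffix is conditioned by the final sound: -eje when the stem ends in a voiceless consonant (*jilufus*, *olof*, *lepmat*); -uju when the stem ends in a voiced consonant (*usev*, *ireb*); -if when the stem ends in a vowel (*kelu*, *ni*, *lirwa*).
The final sound of *fu* is /u/, which is a vowel, so the suffix is -if, giving *fuif*.
The final sound of *hesuf* is /f/, which is a voiceless consonant, so the suffix is -eje, giving *hesufeje*.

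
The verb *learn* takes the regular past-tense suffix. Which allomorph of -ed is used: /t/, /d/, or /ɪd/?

The stem *learn* ends in a voiced sound other than /d/.
The -ed suffix is realized as /ɪd/ after /t, d/; as /t/ after other voiceless consonants; and as /d/ after other voiced sounds.
So -ed on *learn* is pronounced /d/.

/d/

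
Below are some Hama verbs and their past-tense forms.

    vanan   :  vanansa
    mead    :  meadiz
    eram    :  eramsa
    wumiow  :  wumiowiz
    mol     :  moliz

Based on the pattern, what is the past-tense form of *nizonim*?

nizonimsa

The alternation tracks the final consonant of the stem — -sa when the stem ends in a nasal (*vanan*, *eram*); -iz when the stem ends in a non-nasal consonant (*mead*, *wumiow*, *mol*).
Since the final consonant of *nizonim* is /m/ (a nasal), it takes -sa, giving *nizonimsa*.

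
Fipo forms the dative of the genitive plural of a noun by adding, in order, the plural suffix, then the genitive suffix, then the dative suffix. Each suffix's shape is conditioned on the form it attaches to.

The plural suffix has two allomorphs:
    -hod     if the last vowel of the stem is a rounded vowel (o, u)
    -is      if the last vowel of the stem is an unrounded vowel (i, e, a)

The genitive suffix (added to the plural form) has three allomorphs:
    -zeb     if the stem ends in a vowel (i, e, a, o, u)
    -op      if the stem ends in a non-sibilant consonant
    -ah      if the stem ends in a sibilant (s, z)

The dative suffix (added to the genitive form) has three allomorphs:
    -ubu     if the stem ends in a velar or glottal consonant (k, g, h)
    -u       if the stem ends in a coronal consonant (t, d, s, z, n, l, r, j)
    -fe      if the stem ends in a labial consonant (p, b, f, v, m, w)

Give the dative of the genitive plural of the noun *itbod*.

itbodhodopfe

The last vowel of *itbod* is /o/, which is a rounded vowel, so the plural suffix is -hod, giving *itbodhod*.
The plural form *itbodhod*: final sound = /d/, a non-sibilant consonant → -op → *itbodhodop*.
The final consonant of the genitive form *itbodhodop* is /p/, which is labial, so the dative suffix is -fe, giving *itbodhodopfe*.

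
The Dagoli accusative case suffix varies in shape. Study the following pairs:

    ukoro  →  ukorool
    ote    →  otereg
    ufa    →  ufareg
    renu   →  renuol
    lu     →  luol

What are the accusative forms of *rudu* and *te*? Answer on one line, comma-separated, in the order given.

Looking at the last vowel of each stem: -ol when the last vowel of the stem is a rounded vowel (*ukoro*, *renu*, *lu*); -reg when the last vowel of the stem is an unrounded vowel (*ote*, *ufa*).
*rudu*: last vowel = /u/, a rounded vowel → -ol → *ruduol*.
Since the last vowel of *te* is /e/ (an unrounded vowel), it takes -reg, giving *tereg*.

ruduol, tereg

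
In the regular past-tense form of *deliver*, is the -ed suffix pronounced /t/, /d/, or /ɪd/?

/d/

The stem *deliver* ends in a voiced sound other than /d/.
The -ed suffix is realized as /ɪd/ after /t, d/; as /t/ after other voiceless consonants; and as /d/ after other voiced sounds.
So -ed on *deliver* is pronounced /d/.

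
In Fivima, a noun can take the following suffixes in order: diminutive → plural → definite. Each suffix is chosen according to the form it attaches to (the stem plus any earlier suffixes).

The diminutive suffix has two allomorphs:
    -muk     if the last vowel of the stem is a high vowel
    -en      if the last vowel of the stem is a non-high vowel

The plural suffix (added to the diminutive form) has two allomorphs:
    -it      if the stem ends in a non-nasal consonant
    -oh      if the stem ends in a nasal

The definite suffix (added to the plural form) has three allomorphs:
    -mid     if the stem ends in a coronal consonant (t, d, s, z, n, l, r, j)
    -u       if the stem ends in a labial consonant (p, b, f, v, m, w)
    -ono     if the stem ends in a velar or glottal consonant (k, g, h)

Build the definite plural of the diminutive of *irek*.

irekenohono

*irek*: last vowel = /e/, a non-high vowel → -en → *ireken*.
The diminutive form *ireken* — final consonant /n/ (a nasal) → -oh → *irekenoh*.
The plural form *irekenoh*: final consonant = /h/, velar/glottal → -ono → *irekenohono*.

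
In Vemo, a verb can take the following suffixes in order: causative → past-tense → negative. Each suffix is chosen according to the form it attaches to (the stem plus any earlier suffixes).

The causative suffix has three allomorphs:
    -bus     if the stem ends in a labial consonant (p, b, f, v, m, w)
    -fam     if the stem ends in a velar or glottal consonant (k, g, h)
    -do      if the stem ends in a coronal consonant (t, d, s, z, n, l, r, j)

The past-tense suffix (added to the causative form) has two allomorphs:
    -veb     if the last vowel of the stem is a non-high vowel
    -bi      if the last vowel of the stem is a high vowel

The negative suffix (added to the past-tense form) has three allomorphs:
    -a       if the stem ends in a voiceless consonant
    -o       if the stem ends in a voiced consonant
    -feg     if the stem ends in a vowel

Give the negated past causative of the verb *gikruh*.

*gikruh* — final consonant /h/ (velar/glottal) → -fam → *gikruhfam*.
Since the last vowel of the causative form *gikruhfam* is /a/ (a non-high vowel), it takes -veb, giving *gikruhfamveb*.
The final sound of the past-tense form *gikruhfamveb* is /b/, which is a voiced consonant, so the negative suffix is -o, giving *gikruhfamvebo*.

gikruhfamvebo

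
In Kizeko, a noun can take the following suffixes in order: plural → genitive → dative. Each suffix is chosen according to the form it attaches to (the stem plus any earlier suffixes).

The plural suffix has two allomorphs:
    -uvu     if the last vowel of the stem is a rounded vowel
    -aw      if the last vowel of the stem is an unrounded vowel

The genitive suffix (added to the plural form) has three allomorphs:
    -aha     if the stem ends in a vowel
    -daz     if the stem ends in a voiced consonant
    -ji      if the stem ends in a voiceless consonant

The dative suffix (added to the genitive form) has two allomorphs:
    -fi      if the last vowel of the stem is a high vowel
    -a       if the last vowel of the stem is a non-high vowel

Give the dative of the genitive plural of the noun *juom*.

juomuvuahaa

Since the last vowel of *juom* is /o/ (a rounded vowel), it takes -uvu, giving *juomuvu*.
The plural form *juomuvu*: final sound = /u/, a vowel → -aha → *juomuvuaha*.
The genitive form *juomuvuaha*: last vowel = /a/, a non-high vowel → -a → *juomuvuahaa*.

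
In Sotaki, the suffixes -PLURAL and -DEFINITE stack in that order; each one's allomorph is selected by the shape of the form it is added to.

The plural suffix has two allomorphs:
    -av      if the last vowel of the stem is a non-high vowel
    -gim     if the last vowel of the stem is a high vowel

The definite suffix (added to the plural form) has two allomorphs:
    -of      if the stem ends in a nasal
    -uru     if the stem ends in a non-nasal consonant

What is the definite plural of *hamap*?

hamapavuru

Since the last vowel of *hamap* is /a/ (a non-high vowel), it takes -av, giving *hamapav*.
Since the final consonant of the plural form *hamapav* is /v/ (non-nasal), it takes -uru, giving *hamapavuru*.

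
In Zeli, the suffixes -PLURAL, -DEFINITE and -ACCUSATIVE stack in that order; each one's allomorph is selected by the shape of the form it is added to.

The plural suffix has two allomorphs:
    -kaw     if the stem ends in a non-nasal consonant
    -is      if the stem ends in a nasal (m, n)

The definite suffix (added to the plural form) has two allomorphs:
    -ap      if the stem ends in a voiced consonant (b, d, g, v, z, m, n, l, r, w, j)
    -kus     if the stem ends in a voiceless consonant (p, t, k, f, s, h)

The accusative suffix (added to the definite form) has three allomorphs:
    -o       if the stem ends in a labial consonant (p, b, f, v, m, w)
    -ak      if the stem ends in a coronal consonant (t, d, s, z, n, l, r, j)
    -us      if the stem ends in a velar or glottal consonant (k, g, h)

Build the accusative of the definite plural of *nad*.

nadkawapo

The final consonant of *nad* is /d/, which is non-nasal, so the plural suffix is -kaw, giving *nadkaw*.
The plural form *nadkaw*: final consonant = /w/, voiced → -ap → *nadkawap*.
The definite form *nadkawap* — final consonant /p/ (labial) → -o → *nadkawapo*.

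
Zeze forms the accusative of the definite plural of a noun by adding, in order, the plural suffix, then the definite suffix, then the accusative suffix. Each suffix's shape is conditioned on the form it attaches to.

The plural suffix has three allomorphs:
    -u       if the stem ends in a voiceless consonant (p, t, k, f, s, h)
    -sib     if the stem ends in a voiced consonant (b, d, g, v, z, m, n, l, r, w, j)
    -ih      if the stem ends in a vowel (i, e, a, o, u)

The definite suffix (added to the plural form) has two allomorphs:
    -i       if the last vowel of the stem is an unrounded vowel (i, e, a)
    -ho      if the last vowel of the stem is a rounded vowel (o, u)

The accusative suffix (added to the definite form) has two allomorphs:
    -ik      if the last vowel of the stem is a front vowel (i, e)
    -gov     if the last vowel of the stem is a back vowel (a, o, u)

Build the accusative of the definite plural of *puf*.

pufuhogov

The final sound of *puf* is /f/, which is a voiceless consonant, so the plural suffix is -u, giving *pufu*.
The plural form *pufu* — last vowel /u/ (a rounded vowel) → -ho → *pufuho*.
The definite form *pufuho* — last vowel /o/ (a back vowel) → -gov → *pufuhogov*.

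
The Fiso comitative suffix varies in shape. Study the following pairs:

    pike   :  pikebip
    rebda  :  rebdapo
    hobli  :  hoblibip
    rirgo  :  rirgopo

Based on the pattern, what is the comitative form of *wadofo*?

Looking at the last vowel of each stem: -bip when the last vowel of the stem is a front vowel (*pike*, *hobli*); -po when the last vowel of the stem is a back vowel (*rebda*, *rirgo*).
*wadofo* — last vowel /o/ (a back vowel) → -po → *wadofopo*.

wadofopo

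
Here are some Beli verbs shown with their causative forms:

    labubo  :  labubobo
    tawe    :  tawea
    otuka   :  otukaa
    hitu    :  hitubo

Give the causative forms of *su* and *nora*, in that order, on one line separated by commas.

subo, noraa

Looking at the last vowel of each stem: -bo when the last vowel of the stem is a rounded vowel (*labubo*, *hitu*); -a when the last vowel of the stem is an unrounded vowel (*tawe*, *otuka*).
The last vowel of *su* is /u/, which is a rounded vowel, so the suffix is -bo, giving *subo*.
*nora* — last vowel /a/ (an unrounded vowel) → -a → *noraa*.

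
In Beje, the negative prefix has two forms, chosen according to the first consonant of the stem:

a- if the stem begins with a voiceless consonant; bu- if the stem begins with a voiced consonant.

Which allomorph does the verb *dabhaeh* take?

*dabhaeh* — first consonant /d/ (voiced) → bu-.

bu-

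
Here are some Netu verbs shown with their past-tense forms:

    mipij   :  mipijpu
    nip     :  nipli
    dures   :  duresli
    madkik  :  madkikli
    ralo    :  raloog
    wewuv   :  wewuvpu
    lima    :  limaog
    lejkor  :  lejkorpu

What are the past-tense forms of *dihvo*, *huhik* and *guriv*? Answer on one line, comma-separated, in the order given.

The alternation tracks the final sound of the stem — -li when the stem ends in a voiceless consonant (*nip*, *dures*, *madkik*); -pu when the stem ends in a voiced consonant (*mipij*, *wewuv*, *lejkor*); -og when the stem ends in a vowel (*ralo*, *lima*).
*dihvo*: final sound = /o/, a vowel → -og → *dihvoog*.
*huhik*: final sound = /k/, a voiceless consonant → -li → *huhikli*.
The final sound of *guriv* is /v/, which is a voiced consonant, so the suffix is -pu, giving *gurivpu*.

dihvoog, huhikli, gurivpu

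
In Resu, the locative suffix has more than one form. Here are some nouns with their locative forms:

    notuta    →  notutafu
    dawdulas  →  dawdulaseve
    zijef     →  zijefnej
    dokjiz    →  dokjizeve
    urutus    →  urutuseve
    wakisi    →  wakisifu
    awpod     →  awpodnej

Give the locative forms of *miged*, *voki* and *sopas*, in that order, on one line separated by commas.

migednej, vokifu, sopaseve

The alternation tracks the final sound of the stem — -eve when the stem ends in a sibilant (*dawdulas*, *dokjiz*, *urutus*); -nej when the stem ends in a non-sibilant consonant (*zijef*, *awpod*); -fu when the stem ends in a vowel (*notuta*, *wakisi*).
*miged* — final sound /d/ (a non-sibilant consonant) → -nej → *migednej*.
*voki*: final sound = /i/, a vowel → -fu → *vokifu*.
*sopas*: final sound = /s/, a sibilant → -eve → *sopaseve*.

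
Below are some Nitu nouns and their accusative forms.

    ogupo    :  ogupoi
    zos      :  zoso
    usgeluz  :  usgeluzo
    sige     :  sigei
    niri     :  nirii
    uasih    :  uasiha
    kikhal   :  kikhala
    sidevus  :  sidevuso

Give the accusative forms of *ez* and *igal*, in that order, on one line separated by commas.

ezo, igala

The alternation tracks the final sound of the stem — -o when the stem ends in a sibilant (*zos*, *usgeluz*, *sidevus*); -a when the stem ends in a non-sibilant consonant (*uasih*, *kikhal*); -i when the stem ends in a vowel (*ogupo*, *sige*, *niri*).
*ez*: final sound = /z/, a sibilant → -o → *ezo*.
Since the final sound of *igal* is /l/ (a non-sibilant consonant), it takes -a, giving *igala*.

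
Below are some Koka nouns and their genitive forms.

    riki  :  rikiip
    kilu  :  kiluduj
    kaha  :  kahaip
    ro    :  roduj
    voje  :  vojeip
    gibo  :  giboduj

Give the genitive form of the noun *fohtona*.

fohtonaip

The suffix is conditioned by the last vowel: -duj when the last vowel of the stem is a rounded vowel (*kilu*, *ro*, *gibo*); -ip when the last vowel of the stem is an unrounded vowel (*riki*, *kaha*, *voje*).
The last vowel of *fohtona* is /a/, which is an unrounded vowel, so the suffix is -ip, giving *fohtonaip*.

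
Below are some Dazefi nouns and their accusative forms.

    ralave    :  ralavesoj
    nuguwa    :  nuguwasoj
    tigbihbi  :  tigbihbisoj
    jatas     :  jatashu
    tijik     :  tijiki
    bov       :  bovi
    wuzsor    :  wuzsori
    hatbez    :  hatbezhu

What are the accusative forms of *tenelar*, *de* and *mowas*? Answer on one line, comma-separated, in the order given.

The alternation tracks the final sound of the stem — -hu when the stem ends in a sibilant (*jatas*, *hatbez*); -i when the stem ends in a non-sibilant consonant (*tijik*, *bov*, *wuzsor*); -soj when the stem ends in a vowel (*ralave*, *nuguwa*, *tigbihbi*).
*tenelar*: final sound = /r/, a non-sibilant consonant → -i → *tenelari*.
*de* — final sound /e/ (a vowel) → -soj → *desoj*.
*mowas* — final sound /s/ (a sibilant) → -hu → *mowashu*.

tenelari, desoj, mowashu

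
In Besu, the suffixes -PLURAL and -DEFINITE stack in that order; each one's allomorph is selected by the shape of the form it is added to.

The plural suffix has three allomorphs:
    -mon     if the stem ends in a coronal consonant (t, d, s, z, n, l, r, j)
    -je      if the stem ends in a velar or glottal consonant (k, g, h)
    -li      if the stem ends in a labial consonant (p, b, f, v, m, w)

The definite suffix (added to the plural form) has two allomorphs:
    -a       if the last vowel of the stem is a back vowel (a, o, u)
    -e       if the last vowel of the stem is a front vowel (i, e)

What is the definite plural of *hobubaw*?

*hobubaw*: final consonant = /w/, labial → -li → *hobubawli*.
Since the last vowel of the plural form *hobubawli* is /i/ (a front vowel), it takes -e, giving *hobubawlie*.

hobubawlie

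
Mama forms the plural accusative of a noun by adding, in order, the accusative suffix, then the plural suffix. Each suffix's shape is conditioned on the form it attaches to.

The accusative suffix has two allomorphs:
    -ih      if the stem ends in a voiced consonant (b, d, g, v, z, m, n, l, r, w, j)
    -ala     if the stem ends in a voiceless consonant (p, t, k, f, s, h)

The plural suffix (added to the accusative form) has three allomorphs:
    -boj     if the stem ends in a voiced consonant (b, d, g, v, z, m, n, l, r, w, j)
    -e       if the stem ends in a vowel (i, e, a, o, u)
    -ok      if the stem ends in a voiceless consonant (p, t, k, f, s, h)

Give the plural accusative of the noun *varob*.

varobihok

The final consonant of *varob* is /b/, which is voiced, so the accusative suffix is -ih, giving *varobih*.
The accusative form *varobih* — final sound /h/ (a voiceless consonant) → -ok → *varobihok*.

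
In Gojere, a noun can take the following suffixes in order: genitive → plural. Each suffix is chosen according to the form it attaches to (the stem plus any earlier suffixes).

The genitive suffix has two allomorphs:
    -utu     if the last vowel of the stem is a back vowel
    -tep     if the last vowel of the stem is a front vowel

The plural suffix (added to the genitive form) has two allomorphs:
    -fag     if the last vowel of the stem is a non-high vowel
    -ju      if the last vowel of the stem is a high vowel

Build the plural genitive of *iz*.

*iz* — last vowel /i/ (a front vowel) → -tep → *iztep*.
Since the last vowel of the genitive form *iztep* is /e/ (a non-high vowel), it takes -fag, giving *iztepfag*.

iztepfag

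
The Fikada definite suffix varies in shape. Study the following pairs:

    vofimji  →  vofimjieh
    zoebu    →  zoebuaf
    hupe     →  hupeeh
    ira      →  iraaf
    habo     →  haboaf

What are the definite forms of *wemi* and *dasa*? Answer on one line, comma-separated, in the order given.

wemieh, dasaaf

The suffix is conditioned by the last vowel: -eh when the last vowel of the stem is a front vowel (*vofimji*, *hupe*); -af when the last vowel of the stem is a back vowel (*zoebu*, *ira*, *habo*).
Since the last vowel of *wemi* is /i/ (a front vowel), it takes -eh, giving *wemieh*.
Since the last vowel of *dasa* is /a/ (a back vowel), it takes -af, giving *dasaaf*.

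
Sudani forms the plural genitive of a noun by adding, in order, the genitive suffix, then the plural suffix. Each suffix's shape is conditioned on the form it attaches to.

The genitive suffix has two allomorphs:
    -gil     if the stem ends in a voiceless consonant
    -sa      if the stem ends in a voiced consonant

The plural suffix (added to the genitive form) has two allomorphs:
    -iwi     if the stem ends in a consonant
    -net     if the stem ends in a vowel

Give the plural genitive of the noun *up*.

The final consonant of *up* is /p/, which is voiceless, so the genitive suffix is -gil, giving *upgil*.
The genitive form *upgil* — final sound /l/ (a consonant) → -iwi → *upgiliwi*.

upgiliwi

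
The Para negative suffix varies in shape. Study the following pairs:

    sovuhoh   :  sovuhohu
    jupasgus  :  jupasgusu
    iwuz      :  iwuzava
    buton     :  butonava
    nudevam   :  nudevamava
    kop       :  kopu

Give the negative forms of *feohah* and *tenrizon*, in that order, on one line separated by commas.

The alternation tracks the final consonant of the stem — -u when the stem ends in a voiceless consonant (*sovuhoh*, *jupasgus*, *kop*); -ava when the stem ends in a voiced consonant (*iwuz*, *buton*, *nudevam*).
The final consonant of *feohah* is /h/, which is voiceless, so the suffix is -u, giving *feohahu*.
The final consonant of *tenrizon* is /n/, which is voiced, so the suffix is -ava, giving *tenrizonava*.

feohahu, tenrizonava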